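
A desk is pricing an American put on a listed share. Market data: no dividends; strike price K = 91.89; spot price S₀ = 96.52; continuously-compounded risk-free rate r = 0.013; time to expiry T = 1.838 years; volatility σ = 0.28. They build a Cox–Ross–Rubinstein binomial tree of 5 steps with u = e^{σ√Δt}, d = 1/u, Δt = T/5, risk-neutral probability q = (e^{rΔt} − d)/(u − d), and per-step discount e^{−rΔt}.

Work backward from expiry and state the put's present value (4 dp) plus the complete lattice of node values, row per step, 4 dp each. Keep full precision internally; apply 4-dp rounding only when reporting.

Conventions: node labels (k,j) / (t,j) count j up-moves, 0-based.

params: Δt=0.36760 u=1.18503 d=0.84386 q=0.47170 e^(-rΔt)=0.99523
t_5 payoffs: 50.5872 33.8891 10.4403 0.0000 0.0000 0.0000
k=4: node(4,0) S=48.9448 payoff=42.9452 vs cont=42.5071 → 42.9452 [stop]  node(4,1) S=68.7325 payoff=23.1575 vs cont=22.7194 → 23.1575 [stop]  node(4,2) S=96.5200 payoff=0.0000 vs cont=5.4893 → 5.4893 [wait]  node(4,3) S=135.5416 payoff=0.0000 vs cont=0.0000 → 0.0000 [wait]  node(4,4) S=190.3390 payoff=0.0000 vs cont=0.0000 → 0.0000 [wait]
k=3: node(3,0) S=58.0009 payoff=33.8891 vs cont=33.4511 → 33.8891 [stop]  node(3,1) S=81.4497 payoff=10.4403 vs cont=14.7527 → 14.7527 [wait]  node(3,2) S=114.3786 payoff=0.0000 vs cont=2.8862 → 2.8862 [wait]  node(3,3) S=160.6202 payoff=0.0000 vs cont=0.0000 → 0.0000 [wait]
k=2: node(2,0) S=68.7325 payoff=23.1575 vs cont=24.7439 → 24.7439 [wait]  node(2,1) S=96.5200 payoff=0.0000 vs cont=9.1116 → 9.1116 [wait]  node(2,2) S=135.5416 payoff=0.0000 vs cont=1.5175 → 1.5175 [wait]
k=1: node(1,0) S=81.4497 payoff=10.4403 vs cont=17.2873 → 17.2873 [wait]  node(1,1) S=114.3786 payoff=0.0000 vs cont=5.5031 → 5.5031 [wait]
k=0: node(0,0) S=96.5200 payoff=0.0000 vs cont=11.6728 → 11.6728 [wait]

price = 11.6728
tree:
11.6728
17.2873 5.5031
24.7439 9.1116 1.5175
33.8891 14.7527 2.8862 0.0000
42.9452 23.1575 5.4893 0.0000 0.0000
50.5872 33.8891 10.4403 0.0000 0.0000 0.0000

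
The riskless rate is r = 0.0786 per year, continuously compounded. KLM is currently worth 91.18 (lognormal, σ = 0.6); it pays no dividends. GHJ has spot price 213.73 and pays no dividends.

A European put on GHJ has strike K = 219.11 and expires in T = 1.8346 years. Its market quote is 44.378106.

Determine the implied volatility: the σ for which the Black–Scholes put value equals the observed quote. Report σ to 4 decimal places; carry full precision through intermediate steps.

At σ = 0.5211 the Black–Scholes value reproduces the quote:
σ√T = 0.5211·√1.8346 = 0.705816
d₁ = (ln(S/K) + (r+σ²/2)T) / (σ√T) = (ln(213.73/219.11) + (0.0786+0.5211²/2)·1.8346) / 0.705816 = (-0.024860 + 0.393288) / 0.705816 = 0.521988
d₂ = d₁ − σ√T = 0.521988 − 0.705816 = -0.183829
e^{−rT} = 0.865715
N(−d₁) = 0.300839,  N(−d₂) = 0.572926
V = K·e^{−rT}·N(−d₂) − S·N(−d₁) = 108.676507 − 64.298401 = 44.378106 (the observed quote) — the price is monotone increasing in volatility, hence this σ is the only solution

sigma = 0.5211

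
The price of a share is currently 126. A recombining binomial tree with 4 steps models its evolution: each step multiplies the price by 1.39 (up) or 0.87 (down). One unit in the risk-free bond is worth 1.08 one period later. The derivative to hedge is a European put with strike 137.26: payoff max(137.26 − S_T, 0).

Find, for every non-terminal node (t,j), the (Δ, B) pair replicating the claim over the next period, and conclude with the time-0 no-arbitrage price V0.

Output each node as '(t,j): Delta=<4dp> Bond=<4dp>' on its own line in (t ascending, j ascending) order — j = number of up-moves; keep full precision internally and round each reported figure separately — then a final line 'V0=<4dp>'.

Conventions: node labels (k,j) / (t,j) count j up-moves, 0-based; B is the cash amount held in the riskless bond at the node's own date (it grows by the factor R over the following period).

The replicating-portfolio and risk-neutral prices coincide; use p* = (1.08−0.87)/(1.39−0.87) = 0.4038 for the latter.
Expiry values: V(4,0)=65.0749, V(4,1)=21.9298, V(4,2)=0.0000, V(4,3)=0.0000, V(4,4)=0.0000
  t=3,j=0: stock 82.9714 → up 115.3302 (V=21.9298), down 72.1851 (V=65.0749). Price 44.1212; hedge Δ=-1.0000, bond B=127.0926.
  t=3,j=1: stock 132.5635 → up 184.2632 (V=0.0000), down 115.3302 (V=21.9298). Price 12.1051; hedge Δ=-0.3181, bond B=54.2778.
  t=3,j=2: stock 211.7968 → up 294.3976 (V=0.0000), down 184.2632 (V=0.0000). Price 0.0000; hedge Δ=0.0000, bond B=0.0000.
  t=3,j=3: stock 338.3880 → up 470.3593 (V=0.0000), down 294.3976 (V=0.0000). Price 0.0000; hedge Δ=0.0000, bond B=0.0000.
  t=2,j=0: stock 95.3694 → up 132.5635 (V=12.1051), down 82.9714 (V=44.1212). Price 28.8811; hedge Δ=-0.6456, bond B=90.4506.
  t=2,j=1: stock 152.3718 → up 211.7968 (V=0.0000), down 132.5635 (V=12.1051). Price 6.6820; hedge Δ=-0.1528, bond B=29.9610.
  t=2,j=2: stock 243.4446 → up 338.3880 (V=0.0000), down 211.7968 (V=0.0000). Price 0.0000; hedge Δ=0.0000, bond B=0.0000.
  t=1,j=0: stock 109.6200 → up 152.3718 (V=6.6820), down 95.3694 (V=28.8811). Price 18.4408; hedge Δ=-0.3894, bond B=61.1316.
  t=1,j=1: stock 175.1400 → up 243.4446 (V=0.0000), down 152.3718 (V=6.6820). Price 3.6884; hedge Δ=-0.0734, bond B=16.5383.
  t=0,j=0: stock 126.0000 → up 175.1400 (V=3.6884), down 109.6200 (V=18.4408). Price 11.5584; hedge Δ=-0.2252, bond B=39.9285.
Check: Δ(0,0)·S0 + B(0,0) = 11.5584 = V0.

(0,0): Delta=-0.2252 Bond=39.9285
(1,0): Delta=-0.3894 Bond=61.1316
(1,1): Delta=-0.0734 Bond=16.5383
(2,0): Delta=-0.6456 Bond=90.4506
(2,1): Delta=-0.1528 Bond=29.9610
(2,2): Delta=0.0000 Bond=0.0000
(3,0): Delta=-1.0000 Bond=127.0926
(3,1): Delta=-0.3181 Bond=54.2778
(3,2): Delta=0.0000 Bond=0.0000
(3,3): Delta=0.0000 Bond=0.0000
V0=11.5584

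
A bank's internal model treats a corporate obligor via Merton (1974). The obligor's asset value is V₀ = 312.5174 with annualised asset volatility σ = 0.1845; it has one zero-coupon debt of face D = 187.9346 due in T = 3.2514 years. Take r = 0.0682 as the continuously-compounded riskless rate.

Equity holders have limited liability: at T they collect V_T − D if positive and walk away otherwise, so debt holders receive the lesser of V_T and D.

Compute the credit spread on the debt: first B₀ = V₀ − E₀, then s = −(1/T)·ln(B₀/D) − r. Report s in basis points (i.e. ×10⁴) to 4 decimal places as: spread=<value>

spread=7.2305

With assets at 312.5174 and a single debt payment of 187.9346 at 3.2514 years:
d₁ = [ln(V₀/D) + (r + σ²/2)T] / (σ√T)
   = [ln(312.5174/187.9346) + (0.0682 + 0.5·0.1845²)·3.2514] / (0.1845·√3.2514)
   = [0.508566 + 0.277085] / 0.332684 = 2.361555
d₂ = d₁ − σ√T = 2.361555 − 0.332684 = 2.028871
N(d₁) = 0.990901,  N(d₂) = 0.978764,  e^(−rT) = 0.801119
E₀ = V₀·N(d₁) − D·e^(−rT)·N(d₂)
   = 312.5174·0.990901 − 187.9346·0.801119·0.978764 = 162.312912
B₀ = V₀ − E₀ = 312.5174 − 162.312912 = 150.204488
spread = −(1/T)·ln(B₀/D) − r = −(1/3.2514)·ln(150.204488/187.9346) − 0.0682 = 0.00072305
in basis points: 0.00072305 × 10⁴ = 7.2305 bp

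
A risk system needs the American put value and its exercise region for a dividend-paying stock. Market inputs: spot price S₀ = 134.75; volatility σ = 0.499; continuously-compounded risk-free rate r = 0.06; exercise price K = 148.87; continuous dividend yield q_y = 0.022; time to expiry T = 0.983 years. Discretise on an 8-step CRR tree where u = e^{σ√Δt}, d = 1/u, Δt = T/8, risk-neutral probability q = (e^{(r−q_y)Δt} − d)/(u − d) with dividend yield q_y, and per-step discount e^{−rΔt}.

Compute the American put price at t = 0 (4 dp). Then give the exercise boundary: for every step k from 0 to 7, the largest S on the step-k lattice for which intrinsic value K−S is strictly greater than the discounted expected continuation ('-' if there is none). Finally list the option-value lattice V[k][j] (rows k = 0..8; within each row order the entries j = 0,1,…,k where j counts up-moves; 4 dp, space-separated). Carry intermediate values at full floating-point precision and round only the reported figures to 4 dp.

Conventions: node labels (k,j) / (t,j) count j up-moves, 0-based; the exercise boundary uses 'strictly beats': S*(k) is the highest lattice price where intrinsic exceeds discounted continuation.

params: Δt=0.12287 u=1.19115 d=0.83953 q=0.46969 e^(-rΔt)=0.99265
t_8 payoffs: 115.6190 101.6924 81.9329 53.8975 14.1200 0.0000 0.0000 0.0000 0.0000
t_7: node(7,0) S=39.6068 payoff=109.2632 vs cont=108.2766 → 109.2632 [stop]  node(7,1) S=56.1954 payoff=92.6746 vs cont=91.7328 → 92.6746 [stop]  node(7,2) S=79.7319 payoff=69.1381 vs cont=68.2598 → 69.1381 [stop]  node(7,3) S=113.1262 payoff=35.7438 vs cont=34.9557 → 35.7438 [stop]  node(7,4) S=160.5071 payoff=0.0000 vs cont=7.4329 → 7.4329 [wait]  node(7,5) S=227.7327 payoff=0.0000 vs cont=0.0000 → 0.0000 [wait]  node(7,6) S=323.1145 payoff=0.0000 vs cont=0.0000 → 0.0000 [wait]  node(7,7) S=458.4453 payoff=0.0000 vs cont=0.0000 → 0.0000 [wait]  ⇒ S*(7)=113.1262
t_6: node(6,0) S=47.1776 payoff=101.6924 vs cont=100.7263 → 101.6924 [stop]  node(6,1) S=66.9371 payoff=81.9329 vs cont=81.0201 → 81.9329 [stop]  node(6,2) S=94.9725 payoff=53.8975 vs cont=53.0604 → 53.8975 [stop]  node(6,3) S=134.7500 payoff=14.1200 vs cont=22.2815 → 22.2815 [wait]  node(6,4) S=191.1877 payoff=0.0000 vs cont=3.9128 → 3.9128 [wait]  node(6,5) S=271.2632 payoff=0.0000 vs cont=0.0000 → 0.0000 [wait]  node(6,6) S=384.8770 payoff=0.0000 vs cont=0.0000 → 0.0000 [wait]  ⇒ S*(6)=94.9725
t_5: node(5,0) S=56.1954 payoff=92.6746 vs cont=91.7328 → 92.6746 [stop]  node(5,1) S=79.7319 payoff=69.1381 vs cont=68.2598 → 69.1381 [stop]  node(5,2) S=113.1262 payoff=35.7438 vs cont=38.7609 → 38.7609 [wait]  node(5,3) S=160.5071 payoff=0.0000 vs cont=13.5536 → 13.5536 [wait]  node(5,4) S=227.7327 payoff=0.0000 vs cont=2.0597 → 2.0597 [wait]  node(5,5) S=323.1145 payoff=0.0000 vs cont=0.0000 → 0.0000 [wait]  ⇒ S*(5)=79.7319
t_4: node(4,0) S=66.9371 payoff=81.9329 vs cont=81.0201 → 81.9329 [stop]  node(4,1) S=94.9725 payoff=53.8975 vs cont=54.4671 → 54.4671 [wait]  node(4,2) S=134.7500 payoff=14.1200 vs cont=26.7235 → 26.7235 [wait]  node(4,3) S=191.1877 payoff=0.0000 vs cont=8.0951 → 8.0951 [wait]  node(4,4) S=271.2632 payoff=0.0000 vs cont=1.0843 → 1.0843 [wait]  ⇒ S*(4)=66.9371
t_3: node(3,0) S=79.7319 payoff=69.1381 vs cont=68.5254 → 69.1381 [stop]  node(3,1) S=113.1262 payoff=35.7438 vs cont=41.1318 → 41.1318 [wait]  node(3,2) S=160.5071 payoff=0.0000 vs cont=17.8419 → 17.8419 [wait]  node(3,3) S=227.7327 payoff=0.0000 vs cont=4.7669 → 4.7669 [wait]  ⇒ S*(3)=79.7319
t_2: node(2,0) S=94.9725 payoff=53.8975 vs cont=55.5725 → 55.5725 [wait]  node(2,1) S=134.7500 payoff=14.1200 vs cont=29.9709 → 29.9709 [wait]  node(2,2) S=191.1877 payoff=0.0000 vs cont=11.6147 → 11.6147 [wait]  ⇒ S*(2)=-
t_1: node(1,0) S=113.1262 payoff=35.7438 vs cont=43.2278 → 43.2278 [wait]  node(1,1) S=160.5071 payoff=0.0000 vs cont=21.1923 → 21.1923 [wait]  ⇒ S*(1)=-
t_0: node(0,0) S=134.7500 payoff=14.1200 vs cont=32.6364 → 32.6364 [wait]  ⇒ S*(0)=-

price = 32.6364
boundary = - - - 79.7319 66.9371 79.7319 94.9725 113.1262
tree:
32.6364
43.2278 21.1923
55.5725 29.9709 11.6147
69.1381 41.1318 17.8419 4.7669
81.9329 54.4671 26.7235 8.0951 1.0843
92.6746 69.1381 38.7609 13.5536 2.0597 0.0000
101.6924 81.9329 53.8975 22.2815 3.9128 0.0000 0.0000
109.2632 92.6746 69.1381 35.7438 7.4329 0.0000 0.0000 0.0000
115.6190 101.6924 81.9329 53.8975 14.1200 0.0000 0.0000 0.0000 0.0000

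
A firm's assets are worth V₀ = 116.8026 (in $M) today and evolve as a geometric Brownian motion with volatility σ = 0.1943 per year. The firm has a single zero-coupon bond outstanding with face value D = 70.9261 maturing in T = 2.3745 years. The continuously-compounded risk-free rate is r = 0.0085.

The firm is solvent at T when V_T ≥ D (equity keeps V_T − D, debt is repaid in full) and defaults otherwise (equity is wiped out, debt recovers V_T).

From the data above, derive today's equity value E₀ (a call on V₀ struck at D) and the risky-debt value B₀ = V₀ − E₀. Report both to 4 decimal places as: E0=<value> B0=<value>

E0=47.7443 B0=69.0583

Equity is a call on the firm's assets struck at D = 70.9261:
d₁ = [ln(V₀/D) + (r + σ²/2)T] / (σ√T)
   = [ln(116.8026/70.9261) + (0.0085 + 0.5·0.1943²)·2.3745] / (0.1943·√2.3745)
   = [0.498847 + 0.065005] / 0.299405 = 1.883242
d₂ = d₁ − σ√T = 1.883242 − 0.299405 = 1.583837
N(d₁) = 0.970166,  N(d₂) = 0.943385,  e^(−rT) = 0.980019
E₀ = V₀·N(d₁) − D·e^(−rT)·N(d₂)
   = 116.8026·0.970166 − 70.9261·0.980019·0.943385 = 47.744281
B₀ = V₀ − E₀ = 116.8026 − 47.744281 = 69.058319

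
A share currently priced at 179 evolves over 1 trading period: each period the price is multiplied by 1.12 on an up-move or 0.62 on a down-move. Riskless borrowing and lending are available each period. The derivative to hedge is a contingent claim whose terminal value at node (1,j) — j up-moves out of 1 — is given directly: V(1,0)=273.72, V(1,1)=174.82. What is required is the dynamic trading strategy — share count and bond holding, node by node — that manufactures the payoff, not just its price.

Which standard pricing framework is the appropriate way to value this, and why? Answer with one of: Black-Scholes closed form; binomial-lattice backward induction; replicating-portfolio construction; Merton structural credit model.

framework: replicating-portfolio construction

Key observation: the deliverable is the dynamic trading strategy on the 1-step tree (spot 179, moves 1.12 and 0.62), so the valuation must go through the node-by-node replicating-portfolio solve.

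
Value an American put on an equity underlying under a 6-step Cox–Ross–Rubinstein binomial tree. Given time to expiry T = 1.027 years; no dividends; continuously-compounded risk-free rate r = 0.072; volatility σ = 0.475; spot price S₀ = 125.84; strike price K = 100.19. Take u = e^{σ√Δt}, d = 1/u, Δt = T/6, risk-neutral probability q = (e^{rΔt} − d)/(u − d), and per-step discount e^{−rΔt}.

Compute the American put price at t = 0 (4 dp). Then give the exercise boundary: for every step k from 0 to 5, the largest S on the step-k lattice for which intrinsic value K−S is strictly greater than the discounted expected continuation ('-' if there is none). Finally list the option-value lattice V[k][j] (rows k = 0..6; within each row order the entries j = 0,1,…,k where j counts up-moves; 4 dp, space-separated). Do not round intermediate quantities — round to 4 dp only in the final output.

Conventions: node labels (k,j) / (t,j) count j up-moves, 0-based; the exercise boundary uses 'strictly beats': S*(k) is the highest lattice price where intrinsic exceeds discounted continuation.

params: Δt=0.17117 u=1.21716 d=0.82159 q=0.48238 e^(-rΔt)=0.98775
t_6 payoffs: 61.4876 42.8535 15.2475 0.0000 0.0000 0.0000 0.0000
t_5: node(5,0) S=47.1069 payoff=53.0831 vs cont=51.8559 → 53.0831 [stop]  node(5,1) S=69.7876 payoff=30.4024 vs cont=29.1753 → 30.4024 [stop]  node(5,2) S=103.3884 payoff=0.0000 vs cont=7.7958 → 7.7958 [wait]  node(5,3) S=153.1671 payoff=0.0000 vs cont=0.0000 → 0.0000 [wait]  node(5,4) S=226.9129 payoff=0.0000 vs cont=0.0000 → 0.0000 [wait]  node(5,5) S=336.1654 payoff=0.0000 vs cont=0.0000 → 0.0000 [wait]  ⇒ S*(5)=69.7876
t_4: node(4,0) S=57.3365 payoff=42.8535 vs cont=41.6263 → 42.8535 [stop]  node(4,1) S=84.9425 payoff=15.2475 vs cont=19.2587 → 19.2587 [wait]  node(4,2) S=125.8400 payoff=0.0000 vs cont=3.9859 → 3.9859 [wait]  node(4,3) S=186.4285 payoff=0.0000 vs cont=0.0000 → 0.0000 [wait]  node(4,4) S=276.1888 payoff=0.0000 vs cont=0.0000 → 0.0000 [wait]  ⇒ S*(4)=57.3365
t_3: node(3,0) S=69.7876 payoff=30.4024 vs cont=31.0865 → 31.0865 [wait]  node(3,1) S=103.3884 payoff=0.0000 vs cont=11.7458 → 11.7458 [wait]  node(3,2) S=153.1671 payoff=0.0000 vs cont=2.0379 → 2.0379 [wait]  node(3,3) S=226.9129 payoff=0.0000 vs cont=0.0000 → 0.0000 [wait]  ⇒ S*(3)=-
t_2: node(2,0) S=84.9425 payoff=15.2475 vs cont=21.4905 → 21.4905 [wait]  node(2,1) S=125.8400 payoff=0.0000 vs cont=6.9765 → 6.9765 [wait]  node(2,2) S=186.4285 payoff=0.0000 vs cont=1.0420 → 1.0420 [wait]  ⇒ S*(2)=-
t_1: node(1,0) S=103.3884 payoff=0.0000 vs cont=14.3118 → 14.3118 [wait]  node(1,1) S=153.1671 payoff=0.0000 vs cont=4.0634 → 4.0634 [wait]  ⇒ S*(1)=-
t_0: node(0,0) S=125.8400 payoff=0.0000 vs cont=9.2535 → 9.2535 [wait]  ⇒ S*(0)=-

price = 9.2535
boundary = - - - - 57.3365 69.7876
tree:
9.2535
14.3118 4.0634
21.4905 6.9765 1.0420
31.0865 11.7458 2.0379 0.0000
42.8535 19.2587 3.9859 0.0000 0.0000
53.0831 30.4024 7.7958 0.0000 0.0000 0.0000
61.4876 42.8535 15.2475 0.0000 0.0000 0.0000 0.0000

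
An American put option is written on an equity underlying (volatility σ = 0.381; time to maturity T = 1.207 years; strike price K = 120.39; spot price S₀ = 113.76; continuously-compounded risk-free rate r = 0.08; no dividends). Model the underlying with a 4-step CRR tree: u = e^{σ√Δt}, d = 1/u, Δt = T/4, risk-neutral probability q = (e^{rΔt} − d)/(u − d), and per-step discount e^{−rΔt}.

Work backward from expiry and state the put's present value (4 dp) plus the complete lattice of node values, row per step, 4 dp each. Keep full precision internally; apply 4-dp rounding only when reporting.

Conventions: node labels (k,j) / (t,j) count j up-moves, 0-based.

Δt=0.30175, u=1.23280, d=0.81116, q=0.50582, disc=e^(-rΔt)=0.97615
k=4 terminal: V=max(K-S,0) → 71.1389 45.5381 6.6300 0.0000 0.0000
k=3: j=0 S=60.7168 intr=59.6732 cont=56.8018 V=59.6732[EX]; j=1 S=92.2776 intr=28.1124 cont=25.2410 V=28.1124[EX]; j=2 S=140.2436 intr=0.0000 cont=3.1983 V=3.1983[hold]; j=3 S=213.1425 intr=0.0000 cont=0.0000 V=0.0000[hold]
k=2: j=0 S=74.8519 intr=45.5381 cont=42.6667 V=45.5381[EX]; j=1 S=113.7600 intr=6.6300 cont=15.1405 V=15.1405[hold]; j=2 S=172.8927 intr=0.0000 cont=1.5428 V=1.5428[hold]
k=1: j=0 S=92.2776 intr=28.1124 cont=29.4431 V=29.4431[hold]; j=1 S=140.2436 intr=0.0000 cont=8.0655 V=8.0655[hold]
k=0: j=0 S=113.7600 intr=6.6300 cont=18.1856 V=18.1856[hold]

price = 18.1856
tree:
18.1856
29.4431 8.0655
45.5381 15.1405 1.5428
59.6732 28.1124 3.1983 0.0000
71.1389 45.5381 6.6300 0.0000 0.0000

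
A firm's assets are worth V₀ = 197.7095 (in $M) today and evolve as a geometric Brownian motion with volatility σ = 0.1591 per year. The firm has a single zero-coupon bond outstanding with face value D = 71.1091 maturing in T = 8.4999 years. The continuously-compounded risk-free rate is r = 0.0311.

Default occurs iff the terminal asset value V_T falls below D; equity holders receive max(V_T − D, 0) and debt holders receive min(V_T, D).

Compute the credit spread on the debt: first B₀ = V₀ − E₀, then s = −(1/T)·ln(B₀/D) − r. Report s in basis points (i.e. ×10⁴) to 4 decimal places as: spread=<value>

Work the structural quantities from V₀ = 197.7095 against face 71.1091:
d₁ = [ln(V₀/D) + (r + σ²/2)T] / (σ√T)
   = [ln(197.7095/71.1091) + (0.0311 + 0.5·0.1591²)·8.4999] / (0.1591·√8.4999)
   = [1.022583 + 0.371925] / 0.463849 = 3.006381
d₂ = d₁ − σ√T = 3.006381 − 0.463849 = 2.542532
N(d₁) = 0.998678,  N(d₂) = 0.994497,  e^(−rT) = 0.767707
E₀ = V₀·N(d₁) − D·e^(−rT)·N(d₂)
   = 197.7095·0.998678 − 71.1091·0.767707·0.994497 = 143.157577
B₀ = V₀ − E₀ = 197.7095 − 143.157577 = 54.551923
spread = −(1/T)·ln(B₀/D) − r = −(1/8.4999)·ln(54.551923/71.1091) − 0.0311 = 0.00008417
in basis points: 0.00008417 × 10⁴ = 0.8417 bp

spread=0.8417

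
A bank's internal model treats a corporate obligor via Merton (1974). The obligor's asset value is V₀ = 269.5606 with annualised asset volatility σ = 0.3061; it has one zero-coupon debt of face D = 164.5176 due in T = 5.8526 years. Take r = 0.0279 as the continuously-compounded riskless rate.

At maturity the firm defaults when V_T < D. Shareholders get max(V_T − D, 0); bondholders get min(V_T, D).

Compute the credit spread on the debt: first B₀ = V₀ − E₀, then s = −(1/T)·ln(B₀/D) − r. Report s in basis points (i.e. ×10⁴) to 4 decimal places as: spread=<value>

Work the structural quantities from V₀ = 269.5606 against face 164.5176:
d₁ = [ln(V₀/D) + (r + σ²/2)T] / (σ√T)
   = [ln(269.5606/164.5176) + (0.0279 + 0.5·0.3061²)·5.8526] / (0.3061·√5.8526)
   = [0.493776 + 0.437474] / 0.740522 = 1.257559
d₂ = d₁ − σ√T = 1.257559 − 0.740522 = 0.517037
N(d₁) = 0.895724,  N(d₂) = 0.697435,  e^(−rT) = 0.849347
E₀ = V₀·N(d₁) − D·e^(−rT)·N(d₂)
   = 269.5606·0.895724 − 164.5176·0.849347·0.697435 = 143.997651
B₀ = V₀ − E₀ = 269.5606 − 143.997651 = 125.562949
spread = −(1/T)·ln(B₀/D) − r = −(1/5.8526)·ln(125.562949/164.5176) − 0.0279 = 0.01826928
in basis points: 0.01826928 × 10⁴ = 182.6928 bp

spread=182.6928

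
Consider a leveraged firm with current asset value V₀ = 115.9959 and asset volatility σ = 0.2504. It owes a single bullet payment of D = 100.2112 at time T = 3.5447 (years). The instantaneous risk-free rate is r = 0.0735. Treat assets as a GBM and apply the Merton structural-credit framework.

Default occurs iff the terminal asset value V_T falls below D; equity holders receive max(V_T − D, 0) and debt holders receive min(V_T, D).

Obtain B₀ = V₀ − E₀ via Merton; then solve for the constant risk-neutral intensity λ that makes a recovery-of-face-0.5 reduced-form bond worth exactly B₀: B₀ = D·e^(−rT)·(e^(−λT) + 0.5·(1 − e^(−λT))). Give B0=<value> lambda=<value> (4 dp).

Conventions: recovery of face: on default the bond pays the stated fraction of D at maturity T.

Work the structural quantities from V₀ = 115.9959 against face 100.2112:
d₁ = [ln(V₀/D) + (r + σ²/2)T] / (σ√T)
   = [ln(115.9959/100.2112) + (0.0735 + 0.5·0.2504²)·3.5447] / (0.2504·√3.5447)
   = [0.146275 + 0.371662] / 0.471437 = 1.098634
d₂ = d₁ − σ√T = 1.098634 − 0.471437 = 0.627196
N(d₁) = 0.864036,  N(d₂) = 0.734735,  e^(−rT) = 0.770639
E₀ = V₀·N(d₁) − D·e^(−rT)·N(d₂)
   = 115.9959·0.864036 − 100.2112·0.770639·0.734735 = 43.483547
B₀ = V₀ − E₀ = 115.9959 − 43.483547 = 72.512353
e^(−λT) = (B₀·e^(rT)/D − 0.5)/(1 − 0.5) = (72.5124·1.297625/100.2112 − 0.5)/0.5 = 0.87791150
λ = −ln(0.87791150)/3.5447 = 0.036734

B0=72.5124 lambda=0.0367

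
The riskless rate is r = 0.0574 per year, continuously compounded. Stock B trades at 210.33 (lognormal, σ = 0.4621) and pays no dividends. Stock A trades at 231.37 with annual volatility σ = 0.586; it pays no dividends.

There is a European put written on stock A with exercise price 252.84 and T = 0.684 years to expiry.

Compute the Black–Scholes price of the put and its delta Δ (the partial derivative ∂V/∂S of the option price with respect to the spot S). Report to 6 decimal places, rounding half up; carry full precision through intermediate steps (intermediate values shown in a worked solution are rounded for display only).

σ√T = 0.586·√0.684 = 0.484647
d₁ = (ln(S/K) + (r+σ²/2)T) / (σ√T) = (ln(231.37/252.84) + (0.0574+0.586²/2)·0.684) / 0.484647 = (-0.088739 + 0.156703) / 0.484647 = 0.140235
d₂ = d₁ − σ√T = 0.140235 − 0.484647 = -0.344413
e^{−rT} = 0.961499
N(−d₁) = 0.444237,  N(−d₂) = 0.634732
Put price V = K·e^{−rT}·N(−d₂) − S·N(−d₁) = 154.306796 − 102.783185 = 51.523611
Δ = −N(−d₁) = -0.444237

price = 51.523611
Δ = -0.444237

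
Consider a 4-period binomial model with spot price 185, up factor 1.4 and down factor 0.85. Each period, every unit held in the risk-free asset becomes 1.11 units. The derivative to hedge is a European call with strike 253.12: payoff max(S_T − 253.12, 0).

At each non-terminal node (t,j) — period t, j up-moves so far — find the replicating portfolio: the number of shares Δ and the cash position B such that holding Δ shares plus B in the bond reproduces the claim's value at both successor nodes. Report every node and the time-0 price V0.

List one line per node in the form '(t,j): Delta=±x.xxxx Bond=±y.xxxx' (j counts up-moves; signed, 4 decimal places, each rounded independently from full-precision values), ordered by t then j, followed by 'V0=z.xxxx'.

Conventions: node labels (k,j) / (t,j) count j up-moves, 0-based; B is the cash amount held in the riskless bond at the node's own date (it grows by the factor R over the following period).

(0,0): Delta=0.6677 Bond=-80.1104
(1,0): Delta=0.3969 Bond=-46.3501
(1,1): Delta=0.8510 Bond=-136.4071
(2,0): Delta=0.0513 Bond=-5.2527
(2,1): Delta=0.6310 Bond=-102.9748
(2,2): Delta=1.0000 Bond=-205.4379
(3,0): Delta=0.0000 Bond=0.0000
(3,1): Delta=0.0861 Bond=-12.3337
(3,2): Delta=1.0000 Bond=-228.0360
(3,3): Delta=1.0000 Bond=-228.0360
V0=43.4078

Since d<R<u, set p* = (R−d)/(u−d) = 0.4727; price each node as the discounted p*-expectation of its children.
Payoffs at expiry: V(4,0)=0.0000, V(4,1)=0.0000, V(4,2)=8.8585, V(4,3)=178.3740, V(4,4)=457.5760
  t=3,j=0: stock 113.6131 → up 159.0584 (V=0.0000), down 96.5712 (V=0.0000). Price 0.0000; hedge Δ=0.0000, bond B=0.0000.
  t=3,j=1: stock 187.1275 → up 261.9785 (V=8.8585), down 159.0584 (V=0.0000). Price 3.7727; hedge Δ=0.0861, bond B=-12.3337.
  t=3,j=2: stock 308.2100 → up 431.4940 (V=178.3740), down 261.9785 (V=8.8585). Price 80.1740; hedge Δ=1.0000, bond B=-228.0360.
  t=3,j=3: stock 507.6400 → up 710.6960 (V=457.5760), down 431.4940 (V=178.3740). Price 279.6040; hedge Δ=1.0000, bond B=-228.0360.
  t=2,j=0: stock 133.6625 → up 187.1275 (V=3.7727), down 113.6131 (V=0.0000). Price 1.6067; hedge Δ=0.0513, bond B=-5.2527.
  t=2,j=1: stock 220.1500 → up 308.2100 (V=80.1740), down 187.1275 (V=3.7727). Price 35.9366; hedge Δ=0.6310, bond B=-102.9748.
  t=2,j=2: stock 362.6000 → up 507.6400 (V=279.6040), down 308.2100 (V=80.1740). Price 157.1621; hedge Δ=1.0000, bond B=-205.4379.
  t=1,j=0: stock 157.2500 → up 220.1500 (V=35.9366), down 133.6625 (V=1.6067). Price 16.0679; hedge Δ=0.3969, bond B=-46.3501.
  t=1,j=1: stock 259.0000 → up 362.6000 (V=157.1621), down 220.1500 (V=35.9366). Price 84.0029; hedge Δ=0.8510, bond B=-136.4071.
  t=0,j=0: stock 185.0000 → up 259.0000 (V=84.0029), down 157.2500 (V=16.0679). Price 43.4078; hedge Δ=0.6677, bond B=-80.1104.
Check: Δ(0,0)·S0 + B(0,0) = 43.4078 = V0.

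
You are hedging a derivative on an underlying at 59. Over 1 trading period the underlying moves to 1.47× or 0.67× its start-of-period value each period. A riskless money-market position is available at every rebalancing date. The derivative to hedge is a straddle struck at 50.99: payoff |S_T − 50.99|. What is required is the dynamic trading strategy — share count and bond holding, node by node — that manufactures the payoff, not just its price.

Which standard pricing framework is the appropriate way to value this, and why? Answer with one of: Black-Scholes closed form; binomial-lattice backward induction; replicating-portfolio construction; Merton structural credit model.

Key observation: a price alone would not answer the question — the per-node share/bond construction on the spot-59, 1.47/0.67 tree is required, and only the replicating-portfolio method yields it.

framework: replicating-portfolio construction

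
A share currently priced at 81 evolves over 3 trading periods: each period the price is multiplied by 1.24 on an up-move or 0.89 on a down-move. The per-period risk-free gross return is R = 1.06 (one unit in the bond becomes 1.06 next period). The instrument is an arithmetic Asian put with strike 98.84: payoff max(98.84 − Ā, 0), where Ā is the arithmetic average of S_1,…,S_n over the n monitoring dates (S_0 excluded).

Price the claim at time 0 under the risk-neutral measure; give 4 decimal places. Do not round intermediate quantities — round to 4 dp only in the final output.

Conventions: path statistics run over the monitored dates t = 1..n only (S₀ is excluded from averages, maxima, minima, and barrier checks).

With p* = (R−d)/(u−d) = 0.4857, sum probability × payoff across the paths and divide by R^3.
Enumerate all 2^3 = 8 price paths (U = up ×1.24, D = down ×0.89); each path with k up-moves has probability p*^k·(1−p*)^(3−k).
DDD: Ā=64.4509, payoff=34.3891, prob=0.136023
UDD: Ā=89.7967, payoff=9.0433, prob=0.128466
DUD: Ā=80.3467, payoff=18.4933, prob=0.128466
UUD: Ā=111.9437, payoff=0.0000, prob=0.121329
DDU: Ā=71.9362, payoff=26.9038, prob=0.128466
UDU: Ā=100.2257, payoff=0.0000, prob=0.121329
DUU: Ā=90.7757, payoff=8.0643, prob=0.121329
UUU: Ā=126.4740, payoff=0.0000, prob=0.114589
Price = Σ prob·payoff / R^3 = 12.649921 / 1.191016 = 10.6211

price = 10.6211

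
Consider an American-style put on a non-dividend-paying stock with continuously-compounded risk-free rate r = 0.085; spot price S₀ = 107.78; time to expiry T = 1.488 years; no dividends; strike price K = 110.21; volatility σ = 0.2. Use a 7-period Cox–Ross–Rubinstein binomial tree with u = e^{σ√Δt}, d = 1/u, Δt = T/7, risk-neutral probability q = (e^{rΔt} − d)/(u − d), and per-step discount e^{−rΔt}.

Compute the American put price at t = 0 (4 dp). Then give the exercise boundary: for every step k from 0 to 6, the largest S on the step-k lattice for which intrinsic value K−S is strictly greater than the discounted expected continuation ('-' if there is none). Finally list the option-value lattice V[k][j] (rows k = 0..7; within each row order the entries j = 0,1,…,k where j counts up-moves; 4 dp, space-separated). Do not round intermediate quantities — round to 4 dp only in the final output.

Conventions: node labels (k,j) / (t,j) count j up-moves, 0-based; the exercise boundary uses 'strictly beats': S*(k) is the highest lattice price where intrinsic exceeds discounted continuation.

Δt=0.21257  u=1.09660  d=0.91191  q=0.57569  discount=0.98209
step 7 (expiry): payoffs max(K−S,0) = 53.6888 42.2420 28.4769 11.9240 0.0000 0.0000 0.0000 0.0000
step 6: (k=6,j=0): S=61.9809, K−S=48.2291, hold=46.2556 ⇒ V=48.2291 exercise | (k=6,j=1): S=74.5335, K−S=35.6765, hold=33.7031 ⇒ V=35.6765 exercise | (k=6,j=2): S=89.6282, K−S=20.5818, hold=18.6083 ⇒ V=20.5818 exercise | (k=6,j=3): S=107.7800, K−S=2.4300, hold=4.9689 ⇒ V=4.9689 continue | (k=6,j=4): S=129.6079, K−S=0.0000, hold=0.0000 ⇒ V=0.0000 continue | (k=6,j=5): S=155.8565, K−S=0.0000, hold=0.0000 ⇒ V=0.0000 continue | (k=6,j=6): S=187.4211, K−S=0.0000, hold=0.0000 ⇒ V=0.0000 continue  boundary S*=89.6282
step 5: (k=5,j=0): S=67.9680, K−S=42.2420, hold=40.2685 ⇒ V=42.2420 exercise | (k=5,j=1): S=81.7331, K−S=28.4769, hold=26.5034 ⇒ V=28.4769 exercise | (k=5,j=2): S=98.2860, K−S=11.9240, hold=11.3860 ⇒ V=11.9240 exercise | (k=5,j=3): S=118.1911, K−S=0.0000, hold=2.0706 ⇒ V=2.0706 continue | (k=5,j=4): S=142.1276, K−S=0.0000, hold=0.0000 ⇒ V=0.0000 continue | (k=5,j=5): S=170.9117, K−S=0.0000, hold=0.0000 ⇒ V=0.0000 continue  boundary S*=98.2860
step 4: (k=4,j=0): S=74.5335, K−S=35.6765, hold=33.7031 ⇒ V=35.6765 exercise | (k=4,j=1): S=89.6282, K−S=20.5818, hold=18.6083 ⇒ V=20.5818 exercise | (k=4,j=2): S=107.7800, K−S=2.4300, hold=6.1396 ⇒ V=6.1396 continue | (k=4,j=3): S=129.6079, K−S=0.0000, hold=0.8629 ⇒ V=0.8629 continue | (k=4,j=4): S=155.8565, K−S=0.0000, hold=0.0000 ⇒ V=0.0000 continue  boundary S*=89.6282
step 3: (k=3,j=0): S=81.7331, K−S=28.4769, hold=26.5034 ⇒ V=28.4769 exercise | (k=3,j=1): S=98.2860, K−S=11.9240, hold=12.0479 ⇒ V=12.0479 continue | (k=3,j=2): S=118.1911, K−S=0.0000, hold=3.0463 ⇒ V=3.0463 continue | (k=3,j=3): S=142.1276, K−S=0.0000, hold=0.3596 ⇒ V=0.3596 continue  boundary S*=81.7331
step 2: (k=2,j=0): S=89.6282, K−S=20.5818, hold=18.6784 ⇒ V=20.5818 exercise | (k=2,j=1): S=107.7800, K−S=2.4300, hold=6.7428 ⇒ V=6.7428 continue | (k=2,j=2): S=129.6079, K−S=0.0000, hold=1.4727 ⇒ V=1.4727 continue  boundary S*=89.6282
step 1: (k=1,j=0): S=98.2860, K−S=11.9240, hold=12.3890 ⇒ V=12.3890 continue | (k=1,j=1): S=118.1911, K−S=0.0000, hold=3.6425 ⇒ V=3.6425 continue  boundary S*=-
step 0: (k=0,j=0): S=107.7800, K−S=2.4300, hold=7.2221 ⇒ V=7.2221 continue  boundary S*=-

price = 7.2221
boundary = - - 89.6282 81.7331 89.6282 98.2860 89.6282
tree:
7.2221
12.3890 3.6425
20.5818 6.7428 1.4727
28.4769 12.0479 3.0463 0.3596
35.6765 20.5818 6.1396 0.8629 0.0000
42.2420 28.4769 11.9240 2.0706 0.0000 0.0000
48.2291 35.6765 20.5818 4.9689 0.0000 0.0000 0.0000
53.6888 42.2420 28.4769 11.9240 0.0000 0.0000 0.0000 0.0000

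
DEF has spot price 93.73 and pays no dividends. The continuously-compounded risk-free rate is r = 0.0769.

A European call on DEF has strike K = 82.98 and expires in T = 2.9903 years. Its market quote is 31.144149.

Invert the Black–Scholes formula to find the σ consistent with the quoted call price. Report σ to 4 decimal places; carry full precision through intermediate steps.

At σ = 0.2343 the Black–Scholes value reproduces the quote:
σ√T = 0.2343·√2.9903 = 0.405163
d₁ = (ln(S/K) + (r+σ²/2)T) / (σ√T) = (ln(93.73/82.98) + (0.0769+0.2343²/2)·2.9903) / 0.405163 = (0.121819 + 0.312033) / 0.405163 = 1.070807
d₂ = d₁ − σ√T = 1.070807 − 0.405163 = 0.665644
e^{−rT} = 0.794570
N(d₁) = 0.857872,  N(d₂) = 0.747181
V = S·N(d₁) − K·e^{−rT}·N(d₂) = 80.408331 − 49.264183 = 31.144149 (equal to the quote); since ∂V/∂σ > 0 for all σ, the implied volatility is unique

sigma = 0.2343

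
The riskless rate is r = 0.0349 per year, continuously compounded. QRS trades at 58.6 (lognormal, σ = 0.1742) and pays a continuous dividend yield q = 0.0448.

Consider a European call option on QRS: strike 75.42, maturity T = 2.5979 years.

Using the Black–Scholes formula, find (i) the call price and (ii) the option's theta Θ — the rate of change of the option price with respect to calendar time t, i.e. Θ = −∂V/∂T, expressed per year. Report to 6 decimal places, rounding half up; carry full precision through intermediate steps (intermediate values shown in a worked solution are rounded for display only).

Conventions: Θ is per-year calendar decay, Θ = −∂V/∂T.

price = 1.419392
Θ = -0.632001

σ√T = 0.1742·√2.5979 = 0.280776
d₁ = (ln(S/K) + (r−q+σ²/2)T) / (σ√T) = (ln(58.6/75.42) + (0.0349−0.0448+0.1742²/2)·2.5979) / 0.280776 = (-0.252338 + 0.013698) / 0.280776 = -0.849930
d₂ = d₁ − σ√T = -0.849930 − 0.280776 = -1.130705
e^{−rT} = 0.913322
e^{−qT} = 0.890132
N(d₁) = 0.197682,  N(d₂) = 0.129090
Call price V = S·e^{−qT}·N(d₁) − K·e^{−rT}·N(d₂) = 10.311436 − 8.892044 = 1.419392
φ(d₁) = (1/√(2π))·e^{−d₁²/2} = 0.278001
Θ = −S·e^{−qT}·φ(d₁)·σ/(2√T) + q·S·e^{−qT}·N(d₁) − r·K·e^{−rT}·N(d₂) = −0.783621 + 0.461952 − 0.310332 = -0.632001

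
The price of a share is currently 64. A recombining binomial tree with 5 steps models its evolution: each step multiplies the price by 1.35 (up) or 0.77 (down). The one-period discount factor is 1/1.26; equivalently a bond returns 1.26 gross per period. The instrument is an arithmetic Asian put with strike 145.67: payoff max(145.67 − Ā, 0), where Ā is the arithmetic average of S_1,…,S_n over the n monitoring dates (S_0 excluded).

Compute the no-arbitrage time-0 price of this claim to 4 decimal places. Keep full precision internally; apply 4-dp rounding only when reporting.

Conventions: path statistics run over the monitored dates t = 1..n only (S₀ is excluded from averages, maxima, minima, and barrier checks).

price = 6.9820

Risk-neutral up-probability p* = (R−d)/(u−d) = (1.26−0.77)/(1.35−0.77) = 0.8448; the claim prices as the p*-weighted sum of path payoffs discounted by R^5.
Enumerate all 2^5 = 32 price paths (U = up ×1.35, D = down ×0.77); each path with k up-moves has probability p*^k·(1−p*)^(5−k).
DDDDD: Ā=31.2530, payoff=114.4170, prob=0.000090
UDDDD: Ā=54.7942, payoff=90.8758, prob=0.000490
DUDDD: Ā=47.3702, payoff=98.2998, prob=0.000490
UUDDD: Ā=83.0517, payoff=62.6183, prob=0.002667
DDUDD: Ā=41.6538, payoff=104.0162, prob=0.000490
UDUDD: Ā=73.0293, payoff=72.6407, prob=0.002667
DUUDD: Ā=65.6053, payoff=80.0647, prob=0.002667
UUUDD: Ā=115.0223, payoff=30.6477, prob=0.014519
DDDUD: Ā=37.2521, payoff=108.4179, prob=0.000490
UDDUD: Ā=65.3121, payoff=80.3579, prob=0.002667
DUDUD: Ā=57.8881, payoff=87.7819, prob=0.002667
UUDUD: Ā=101.4921, payoff=44.1779, prob=0.014519
DDUUD: Ā=52.1716, payoff=93.4984, prob=0.002667
UDUUD: Ā=91.4697, payoff=54.2003, prob=0.014519
DUUUD: Ā=84.0457, payoff=61.6243, prob=0.014519
UUUUD: Ā=147.3528, payoff=0.0000, prob=0.079047
DDDDU: Ā=33.8628, payoff=111.8072, prob=0.000490
UDDDU: Ā=59.3698, payoff=86.3002, prob=0.002667
DUDDU: Ā=51.9458, payoff=93.7242, prob=0.002667
UUDDU: Ā=91.0738, payoff=54.5962, prob=0.014519
DDUDU: Ā=46.2293, payoff=99.4407, prob=0.002667
UDUDU: Ā=81.0514, payoff=64.6186, prob=0.014519
DUUDU: Ā=73.6274, payoff=72.0426, prob=0.014519
UUUDU: Ā=129.0870, payoff=16.5830, prob=0.079047
DDDUU: Ā=41.8276, payoff=103.8424, prob=0.002667
UDDUU: Ā=73.3342, payoff=72.3358, prob=0.014519
DUDUU: Ā=65.9102, payoff=79.7598, prob=0.014519
UUDUU: Ā=115.5568, payoff=30.1132, prob=0.079047
DDUUU: Ā=60.1937, payoff=85.4763, prob=0.014519
UDUUU: Ā=105.5344, payoff=40.1356, prob=0.079047
DUUUU: Ā=98.1104, payoff=47.5596, prob=0.079047
UUUUU: Ā=172.0117, payoff=0.0000, prob=0.430368
Price = Σ prob·payoff / R^5 = 22.173307 / 3.175797 = 6.9820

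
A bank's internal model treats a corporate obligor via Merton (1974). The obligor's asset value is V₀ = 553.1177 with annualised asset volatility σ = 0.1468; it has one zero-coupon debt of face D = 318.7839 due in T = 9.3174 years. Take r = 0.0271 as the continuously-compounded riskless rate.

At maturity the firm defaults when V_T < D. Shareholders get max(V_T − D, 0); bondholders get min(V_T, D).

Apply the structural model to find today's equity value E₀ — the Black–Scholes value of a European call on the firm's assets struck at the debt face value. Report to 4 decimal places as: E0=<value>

Apply the equity-as-call identities (strike 318.7839, horizon 9.3174 years):
d₁ = [ln(V₀/D) + (r + σ²/2)T] / (σ√T)
   = [ln(553.1177/318.7839) + (0.0271 + 0.5·0.1468²)·9.3174] / (0.1468·√9.3174)
   = [0.551057 + 0.352898] / 0.448098 = 2.017313
d₂ = d₁ − σ√T = 2.017313 − 0.448098 = 1.569215
N(d₁) = 0.978169,  N(d₂) = 0.941701,  e^(−rT) = 0.776855
E₀ = V₀·N(d₁) − D·e^(−rT)·N(d₂)
   = 553.1177·0.978169 − 318.7839·0.776855·0.941701 = 307.831153

E0=307.8312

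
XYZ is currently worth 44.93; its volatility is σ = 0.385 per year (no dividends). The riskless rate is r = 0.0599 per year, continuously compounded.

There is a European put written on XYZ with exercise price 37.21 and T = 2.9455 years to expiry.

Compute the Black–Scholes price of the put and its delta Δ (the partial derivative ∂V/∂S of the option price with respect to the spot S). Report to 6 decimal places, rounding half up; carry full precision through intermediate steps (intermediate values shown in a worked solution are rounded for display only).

price = 4.378157
Δ = -0.188694

σ√T = 0.385·√2.9455 = 0.660755
d₁ = (ln(S/K) + (r+σ²/2)T) / (σ√T) = (ln(44.93/37.21) + (0.0599+0.385²/2)·2.9455) / 0.660755 = (0.188528 + 0.394734) / 0.660755 = 0.882721
d₂ = d₁ − σ√T = 0.882721 − 0.660755 = 0.221966
e^{−rT} = 0.838253
N(−d₁) = 0.188694,  N(−d₂) = 0.412170
Put price V = K·e^{−rT}·N(−d₂) − S·N(−d₁) = 12.856157 − 8.478000 = 4.378157
Δ = −N(−d₁) = -0.188694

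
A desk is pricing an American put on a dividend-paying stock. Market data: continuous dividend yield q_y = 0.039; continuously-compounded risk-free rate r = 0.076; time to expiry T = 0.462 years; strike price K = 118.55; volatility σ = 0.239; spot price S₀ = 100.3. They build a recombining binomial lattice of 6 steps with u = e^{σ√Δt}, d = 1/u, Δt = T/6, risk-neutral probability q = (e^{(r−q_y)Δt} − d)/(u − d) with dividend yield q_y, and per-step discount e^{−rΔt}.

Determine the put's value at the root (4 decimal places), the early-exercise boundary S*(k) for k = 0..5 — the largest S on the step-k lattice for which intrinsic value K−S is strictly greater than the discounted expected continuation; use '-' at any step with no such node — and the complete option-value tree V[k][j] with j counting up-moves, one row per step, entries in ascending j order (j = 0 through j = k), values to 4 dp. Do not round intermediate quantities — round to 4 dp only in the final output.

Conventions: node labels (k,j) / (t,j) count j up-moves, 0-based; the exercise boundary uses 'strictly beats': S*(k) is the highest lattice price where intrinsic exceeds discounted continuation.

price = 18.6732
boundary = - 93.8639 87.8408 93.8639 100.3000 107.1774
tree:
18.6732
24.6861 12.9946
30.7092 18.3202 7.9238
36.3458 24.6861 12.2913 3.7336
41.6207 30.7092 18.2500 6.5916 0.9747
46.5572 36.3458 24.6861 11.3726 1.9804 0.0000
51.1768 41.6207 30.7092 18.2500 4.0236 0.0000 0.0000

Δt=0.07700, u=1.06857, d=0.93583, q=0.50492, disc=e^(-rΔt)=0.99417
k=6 terminal: V=max(K-S,0) → 51.1768 41.6207 30.7092 18.2500 4.0236 0.0000 0.0000
k=5: j=0 S=71.9928 intr=46.5572 cont=46.0813 V=46.5572[EX]; j=1 S=82.2042 intr=36.3458 cont=35.9006 V=36.3458[EX]; j=2 S=93.8639 intr=24.6861 cont=24.2758 V=24.6861[EX]; j=3 S=107.1774 intr=11.3726 cont=11.0022 V=11.3726[EX]; j=4 S=122.3793 intr=0.0000 cont=1.9804 V=1.9804[hold]; j=5 S=139.7374 intr=0.0000 cont=0.0000 V=0.0000[hold]  S*(5)=107.1774
k=4: j=0 S=76.9293 intr=41.6207 cont=41.1597 V=41.6207[EX]; j=1 S=87.8408 intr=30.7092 cont=30.2809 V=30.7092[EX]; j=2 S=100.3000 intr=18.2500 cont=17.8590 V=18.2500[EX]; j=3 S=114.5264 intr=4.0236 cont=6.5916 V=6.5916[hold]; j=4 S=130.7706 intr=0.0000 cont=0.9747 V=0.9747[hold]  S*(4)=100.3000
k=3: j=0 S=82.2042 intr=36.3458 cont=35.9006 V=36.3458[EX]; j=1 S=93.8639 intr=24.6861 cont=24.2758 V=24.6861[EX]; j=2 S=107.1774 intr=11.3726 cont=12.2913 V=12.2913[hold]; j=3 S=122.3793 intr=0.0000 cont=3.7336 V=3.7336[hold]  S*(3)=93.8639
k=2: j=0 S=87.8408 intr=30.7092 cont=30.2809 V=30.7092[EX]; j=1 S=100.3000 intr=18.2500 cont=18.3202 V=18.3202[hold]; j=2 S=114.5264 intr=4.0236 cont=7.9238 V=7.9238[hold]  S*(2)=87.8408
k=1: j=0 S=93.8639 intr=24.6861 cont=24.3111 V=24.6861[EX]; j=1 S=107.1774 intr=11.3726 cont=12.9946 V=12.9946[hold]  S*(1)=93.8639
k=0: j=0 S=100.3000 intr=18.2500 cont=18.6732 V=18.6732[hold]  S*(0)=-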